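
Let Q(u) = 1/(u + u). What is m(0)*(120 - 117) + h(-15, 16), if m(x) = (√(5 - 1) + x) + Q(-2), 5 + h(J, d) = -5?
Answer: -19/4 ≈ -4.7500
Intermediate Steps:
h(J, d) = -10 (h(J, d) = -5 - 5 = -10)
Q(u) = 1/(2*u)
m(x) = 7/4 + x (m(x) = (√(5 - 1) + x) + (½)/(-2) = (√4 + x) + (½)*(-½) = (2 + x) - ¼ = 7/4 + x)
m(0)*(120 - 117) + h(-15, 16) = (7/4 + 0)*(120 - 117) - 10 = (7/4)*3 - 10 = 21/4 - 10 = -19/4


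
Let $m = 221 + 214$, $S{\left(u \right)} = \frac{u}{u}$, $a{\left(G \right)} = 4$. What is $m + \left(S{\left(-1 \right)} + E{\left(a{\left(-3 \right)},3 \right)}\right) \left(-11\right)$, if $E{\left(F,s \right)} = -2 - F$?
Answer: $490$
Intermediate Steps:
$S{\left(u \right)} = 1$
$m = 435$
$m + \left(S{\left(-1 \right)} + E{\left(a{\left(-3 \right)},3 \right)}\right) \left(-11\right) = 435 + \left(1 - 6\right) \left(-11\right) = 435 - -55 = 435 + 55 = 490$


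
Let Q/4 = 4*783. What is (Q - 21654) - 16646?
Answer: -25772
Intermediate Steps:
Q = 12528 (Q = 4*(4*783) = 4*3132 = 12528)
(Q - 21654) - 16646 = (12528 - 21654) - 16646 = -9126 - 16646 = -25772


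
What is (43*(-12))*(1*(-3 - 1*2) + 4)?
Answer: 516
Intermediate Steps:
(43*(-12))*(1*(-3 - 1*2) + 4) = -516*(1*(-3 - 2) + 4) = -516*(1*(-5) + 4) = -516*(-5 + 4) = -516*(-1) = 516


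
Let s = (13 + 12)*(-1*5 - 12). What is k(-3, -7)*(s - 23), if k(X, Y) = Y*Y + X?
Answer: -20608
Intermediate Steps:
s = -425 (s = 25*(-5 - 12) = 25*(-17) = -425)
k(X, Y) = X + Y**2 (k(X, Y) = Y**2 + X = X + Y**2)
k(-3, -7)*(s - 23) = (-3 + (-7)**2)*(-425 - 23) = (-3 + 49)*(-448) = 46*(-448) = -20608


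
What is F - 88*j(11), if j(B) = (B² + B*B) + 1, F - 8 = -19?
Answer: -21395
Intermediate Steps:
F = -11 (F = 8 - 19 = -11)
j(B) = 1 + 2*B² (j(B) = (B² + B²) + 1 = 2*B² + 1 = 1 + 2*B²)
F - 88*j(11) = -11 - 88*(1 + 2*11²) = -11 - 88*(1 + 2*121) = -11 - 88*(1 + 242) = -11 - 88*243 = -11 - 21384 = -21395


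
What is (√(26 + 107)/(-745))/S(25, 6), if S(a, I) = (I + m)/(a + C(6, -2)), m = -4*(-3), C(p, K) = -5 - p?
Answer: -7*√133/6705 ≈ -0.012040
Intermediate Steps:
m = 12
S(a, I) = (12 + I)/(-11 + a) (S(a, I) = (I + 12)/(a + (-5 - 1*6)) = (12 + I)/(a + (-5 - 6)) = (12 + I)/(a - 11) = (12 + I)/(-11 + a))
(√(26 + 107)/(-745))/S(25, 6) = (√(26 + 107)/(-745))/(((12 + 6)/(-11 + 25))) = (√133*(-1/745))/((18/14)) = (-√133/745)/(((1/14)*18)) = (-√133/745)/(9/7) = -√133/745*(7/9) = -7*√133/6705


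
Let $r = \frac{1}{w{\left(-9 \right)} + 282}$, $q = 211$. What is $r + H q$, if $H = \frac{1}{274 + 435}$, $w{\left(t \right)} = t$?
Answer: $\frac{58312}{193557} \approx 0.30127$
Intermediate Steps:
$H = \frac{1}{709} \approx 0.0014104$
$r = \frac{1}{273}$ ($r = \frac{1}{-9 + 282} = \frac{1}{273} \approx 0.003663$)
$r + H q = \frac{1}{273} + \frac{1}{709} \cdot 211 = \frac{1}{273} + \frac{211}{709} = \frac{58312}{193557}$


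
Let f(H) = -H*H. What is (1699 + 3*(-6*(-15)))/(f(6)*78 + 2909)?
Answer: 1969/101 ≈ 19.495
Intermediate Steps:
f(H) = -H²
(1699 + 3*(-6*(-15)))/(f(6)*78 + 2909) = (1699 + 3*(-6*(-15)))/(-1*6²*78 + 2909) = (1699 + 3*90)/(-1*36*78 + 2909) = (1699 + 270)/(-36*78 + 2909) = 1969/(-2808 + 2909) = 1969/101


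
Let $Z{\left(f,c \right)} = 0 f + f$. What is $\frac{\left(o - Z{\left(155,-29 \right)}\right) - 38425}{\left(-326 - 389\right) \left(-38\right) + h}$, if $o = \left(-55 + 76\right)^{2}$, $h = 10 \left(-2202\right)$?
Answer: $- \frac{38139}{5150} \approx -7.4056$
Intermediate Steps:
$h = -22020$
$o = 441$ ($o = 21^{2} = 441$)
$Z{\left(f,c \right)} = f$ ($Z{\left(f,c \right)} = 0 + f = f$)
$\frac{\left(o - Z{\left(155,-29 \right)}\right) - 38425}{\left(-326 - 389\right) \left(-38\right) + h} = \frac{\left(441 - 155\right) - 38425}{\left(-326 - 389\right) \left(-38\right) - 22020} = \frac{286 - 38425}{\left(-715\right) \left(-38\right) - 22020} = - \frac{38139}{27170 - 22020} = - \frac{38139}{5150}$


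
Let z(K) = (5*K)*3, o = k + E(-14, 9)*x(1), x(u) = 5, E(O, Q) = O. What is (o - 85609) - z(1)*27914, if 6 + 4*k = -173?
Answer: -2017735/4 ≈ -5.0443e+5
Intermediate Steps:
k = -179/4 (k = -3/2 + (¼)*(-173) = -3/2 - 173/4 = -179/4 ≈ -44.750)
o = -459/4 (o = -179/4 - 14*5 = -179/4 - 70 = -459/4 ≈ -114.75)
z(K) = 15*K
(o - 85609) - z(1)*27914 = (-459/4 - 85609) - 15*1*27914 = -342895/4 - 15*27914 = -342895/4 - 1*418710 = -342895/4 - 418710 = -2017735/4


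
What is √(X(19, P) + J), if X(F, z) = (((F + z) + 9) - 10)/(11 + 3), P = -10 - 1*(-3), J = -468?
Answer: I*√91574/14 ≈ 21.615*I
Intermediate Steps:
P = -7 (P = -10 + 3 = -7)
X(F, z) = -1/14 + F/14 + z/14 (X(F, z) = ((9 + F + z) - 10)/14 = (-1 + F + z)*(1/14) = -1/14 + F/14 + z/14)
√(X(19, P) + J) = √((-1/14 + (1/14)*19 + (1/14)*(-7)) - 468) = √((-1/14 + 19/14 - ½) - 468) = √(11/14 - 468) = √(-6541/14) = I*√91574/14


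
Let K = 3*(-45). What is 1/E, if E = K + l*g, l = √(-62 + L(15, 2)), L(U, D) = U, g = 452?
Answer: -135/9620513 - 452*I*√47/9620513 ≈ -1.4033e-5 - 0.0003221*I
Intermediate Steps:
K = -135
l = I*√47 (l = √(-62 + 15) = √(-47) = I*√47 ≈ 6.8557*I)
E = -135 + 452*I*√47 (E = -135 + (I*√47)*452 = -135 + 452*I*√47 ≈ -135.0 + 3098.8*I)
1/E = 1/(-135 + 452*I*√47)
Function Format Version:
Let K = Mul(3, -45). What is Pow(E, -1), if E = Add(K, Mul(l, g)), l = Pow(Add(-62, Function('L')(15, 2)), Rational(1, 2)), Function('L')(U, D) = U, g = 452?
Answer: Add(Rational(-135, 9620513), Mul(Rational(-452, 9620513), I, Pow(47, Rational(1, 2)))) ≈ Add(-1.4033e-5, Mul(-0.00032210, I))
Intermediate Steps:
K = -135
l = Mul(I, Pow(47, Rational(1, 2))) (l = Pow(Add(-62, 15), Rational(1, 2)) = Pow(-47, Rational(1, 2)) = Mul(I, Pow(47, Rational(1, 2))) ≈ Mul(6.8557, I))
E = Add(-135, Mul(452, I, Pow(47, Rational(1, 2)))) (E = Add(-135, Mul(Mul(I, Pow(47, Rational(1, 2))), 452)) = Add(-135, Mul(452, I, Pow(47, Rational(1, 2)))) ≈ Add(-135.00, Mul(3098.8, I)))
Pow(E, -1) = Pow(Add(-135, Mul(452, I, Pow(47, Rational(1, 2)))), -1)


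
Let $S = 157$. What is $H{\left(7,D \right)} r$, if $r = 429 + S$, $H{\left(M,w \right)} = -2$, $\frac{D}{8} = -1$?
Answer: $-1172$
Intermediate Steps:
$D = -8$ ($D = 8 \left(-1\right) = -8$)
$r = 586$ ($r = 429 + 157 = 586$)
$H{\left(7,D \right)} r = \left(-2\right) 586 = -1172$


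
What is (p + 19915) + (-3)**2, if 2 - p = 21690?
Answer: -1764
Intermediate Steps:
p = -21688 (p = 2 - 1*21690 = 2 - 21690 = -21688)
(p + 19915) + (-3)**2 = (-21688 + 19915) + (-3)**2 = -1773 + 9 = -1764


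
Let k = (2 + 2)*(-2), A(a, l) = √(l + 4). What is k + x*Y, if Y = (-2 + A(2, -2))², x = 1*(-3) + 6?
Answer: 10 - 12*√2 ≈ -6.9706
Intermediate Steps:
A(a, l) = √(4 + l)
x = 3 (x = -3 + 6 = 3)
Y = (-2 + √2)² (Y = (-2 + √(4 - 2))² = (-2 + √2)² ≈ 0.34315)
k = -8 (k = 4*(-2) = -8)
k + x*Y = -8 + 3*(2 - √2)²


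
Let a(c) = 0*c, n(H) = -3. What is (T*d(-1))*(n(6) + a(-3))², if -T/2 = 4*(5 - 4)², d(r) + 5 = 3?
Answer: 144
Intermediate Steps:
d(r) = -2 (d(r) = -5 + 3 = -2)
a(c) = 0
T = -8 (T = -8*(5 - 4)² = -8*1² = -8 ≈ -8.0000)
(T*d(-1))*(n(6) + a(-3))² = (-8*(-2))*(-3 + 0)² = 16*(-3)² = 16*9 = 144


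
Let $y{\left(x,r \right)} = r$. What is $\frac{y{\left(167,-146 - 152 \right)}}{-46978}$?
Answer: $\frac{149}{23489} \approx 0.0063434$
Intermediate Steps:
$\frac{y{\left(167,-146 - 152 \right)}}{-46978} = \frac{-146 - 152}{-46978} = \left(-146 - 152\right) \left(- \frac{1}{46978}\right) = \left(-298\right) \left(- \frac{1}{46978}\right) = \frac{149}{23489}$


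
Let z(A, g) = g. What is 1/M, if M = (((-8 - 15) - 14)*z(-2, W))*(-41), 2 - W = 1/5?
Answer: 5/13653 ≈ 0.00036622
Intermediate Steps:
W = 9/5 (W = 2 - 1/5 = 2 - 1*⅕ = 2 - ⅕ = 9/5 ≈ 1.8000)
M = 13653/5 (M = (((-8 - 15) - 14)*(9/5))*(-41) = ((-23 - 14)*(9/5))*(-41) = -37*9/5*(-41) = -333/5*(-41) = 13653/5 ≈ 2730.6)
1/M = 1/(13653/5) = 5/13653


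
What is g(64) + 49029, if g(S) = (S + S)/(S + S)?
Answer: 49030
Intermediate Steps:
g(S) = 1 (g(S) = (2*S)/((2*S)) = (2*S)*(1/(2*S)) = 1)
g(64) + 49029 = 1 + 49029 = 49030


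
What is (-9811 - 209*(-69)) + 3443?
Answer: 8053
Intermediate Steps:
(-9811 - 209*(-69)) + 3443 = (-9811 + 14421) + 3443 = 4610 + 3443 = 8053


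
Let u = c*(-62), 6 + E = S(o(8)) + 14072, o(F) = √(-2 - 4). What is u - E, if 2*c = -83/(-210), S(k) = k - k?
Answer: -2956433/210 ≈ -14078.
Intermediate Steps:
o(F) = I*√6 (o(F) = √(-6) = I*√6)
S(k) = 0
c = 83/420 (c = (-83/(-210))/2 = (-83*(-1/210))/2 = (½)*(83/210) = 83/420 ≈ 0.19762)
E = 14066 (E = -6 + (0 + 14072) = -6 + 14072 = 14066)
u = -2573/210 (u = (83/420)*(-62) = -2573/210 ≈ -12.252)
u - E = -2573/210 - 1*14066 = -2573/210 - 14066 = -2956433/210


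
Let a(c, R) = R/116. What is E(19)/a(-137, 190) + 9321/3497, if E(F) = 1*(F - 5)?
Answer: 286543/25555 ≈ 11.213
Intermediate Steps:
a(c, R) = R/116 (a(c, R) = R*(1/116) = R/116)
E(F) = -5 + F (E(F) = 1*(-5 + F) = -5 + F)
E(19)/a(-137, 190) + 9321/3497 = (-5 + 19)/(((1/116)*190)) + 9321/3497 = 14/(95/58) + 9321*(1/3497) = 14*(58/95) + 717/269 = 812/95 + 717/269 = 286543/25555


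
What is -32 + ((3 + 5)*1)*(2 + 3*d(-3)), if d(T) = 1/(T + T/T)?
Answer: -28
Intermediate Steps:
d(T) = 1/(1 + T) (d(T) = 1/(T + 1) = 1/(1 + T))
-32 + ((3 + 5)*1)*(2 + 3*d(-3)) = -32 + ((3 + 5)*1)*(2 + 3/(1 - 3)) = -32 + (8*1)*(2 + 3/(-2)) = -32 + 8*(2 + 3*(-½)) = -32 + 8*(2 - 3/2) = -32 + 8*(½) = -32 + 4 = -28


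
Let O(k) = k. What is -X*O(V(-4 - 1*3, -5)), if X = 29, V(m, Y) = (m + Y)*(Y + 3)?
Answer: -696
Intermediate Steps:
V(m, Y) = (3 + Y)*(Y + m) (V(m, Y) = (Y + m)*(3 + Y) = (3 + Y)*(Y + m))
-X*O(V(-4 - 1*3, -5)) = -29*((-5)² + 3*(-5) + 3*(-4 - 1*3) - 5*(-4 - 1*3)) = -29*(25 - 15 + 3*(-4 - 3) - 5*(-4 - 3)) = -29*(25 - 15 + 3*(-7) - 5*(-7)) = -29*(25 - 15 - 21 + 35) = -29*24 = -1*696 = -696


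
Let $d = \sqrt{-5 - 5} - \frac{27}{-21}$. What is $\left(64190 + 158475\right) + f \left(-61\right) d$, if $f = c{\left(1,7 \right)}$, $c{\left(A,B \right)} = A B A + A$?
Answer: $\frac{1554263}{7} - 488 i \sqrt{10} \approx 2.2204 \cdot 10^{5} - 1543.2 i$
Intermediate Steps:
$c{\left(A,B \right)} = A + B A^{2}$ ($c{\left(A,B \right)} = B A^{2} + A = A + B A^{2}$)
$f = 8$ ($f = 1 \left(1 + 1 \cdot 7\right) = 1 \left(1 + 7\right) = 1 \cdot 8 = 8$)
$d = \frac{9}{7} + i \sqrt{10}$ ($d = \sqrt{-10} - - \frac{9}{7} = i \sqrt{10} + \frac{9}{7} = \frac{9}{7} + i \sqrt{10} \approx 1.2857 + 3.1623 i$)
$\left(64190 + 158475\right) + f \left(-61\right) d = \left(64190 + 158475\right) + 8 \left(-61\right) \left(\frac{9}{7} + i \sqrt{10}\right) = 222665 - 488 \left(\frac{9}{7} + i \sqrt{10}\right) = 222665 - \left(\frac{4392}{7} + 488 i \sqrt{10}\right) = \frac{1554263}{7} - 488 i \sqrt{10}$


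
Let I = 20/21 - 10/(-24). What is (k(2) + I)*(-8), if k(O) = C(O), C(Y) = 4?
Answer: -902/21 ≈ -42.952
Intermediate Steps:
I = 115/84 (I = 20*(1/21) - 10*(-1/24) = 20/21 + 5/12 = 115/84 ≈ 1.3690)
k(O) = 4
(k(2) + I)*(-8) = (4 + 115/84)*(-8) = (451/84)*(-8) = -902/21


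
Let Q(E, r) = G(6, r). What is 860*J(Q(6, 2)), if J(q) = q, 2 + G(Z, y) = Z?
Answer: 3440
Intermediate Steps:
G(Z, y) = -2 + Z
Q(E, r) = 4 (Q(E, r) = -2 + 6 = 4)
860*J(Q(6, 2)) = 860*4 = 3440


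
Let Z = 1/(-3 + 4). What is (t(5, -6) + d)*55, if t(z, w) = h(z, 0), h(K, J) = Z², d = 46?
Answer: 2585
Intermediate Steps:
Z = 1 (Z = 1/1 = 1)
h(K, J) = 1 (h(K, J) = 1² = 1)
t(z, w) = 1
(t(5, -6) + d)*55 = (1 + 46)*55 = 47*55 = 2585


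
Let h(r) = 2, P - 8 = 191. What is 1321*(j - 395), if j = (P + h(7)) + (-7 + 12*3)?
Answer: -217965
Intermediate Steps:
P = 199 (P = 8 + 191 = 199)
j = 230 (j = (199 + 2) + (-7 + 12*3) = 201 + (-7 + 36) = 201 + 29 = 230)
1321*(j - 395) = 1321*(230 - 395) = 1321*(-165) = -217965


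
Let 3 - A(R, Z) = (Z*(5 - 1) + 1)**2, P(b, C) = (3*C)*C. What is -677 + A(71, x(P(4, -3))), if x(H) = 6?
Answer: -1299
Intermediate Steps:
P(b, C) = 3*C**2
A(R, Z) = 3 - (1 + 4*Z)**2 (A(R, Z) = 3 - (Z*(5 - 1) + 1)**2 = 3 - (Z*4 + 1)**2 = 3 - (4*Z + 1)**2 = 3 - (1 + 4*Z)**2)
-677 + A(71, x(P(4, -3))) = -677 + (3 - (1 + 4*6)**2) = -677 + (3 - (1 + 24)**2) = -677 + (3 - 1*25**2) = -677 + (3 - 1*625) = -677 + (3 - 625) = -677 - 622 = -1299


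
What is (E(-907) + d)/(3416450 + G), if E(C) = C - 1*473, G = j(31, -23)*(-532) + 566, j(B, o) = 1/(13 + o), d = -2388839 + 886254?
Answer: -7519825/17085346 ≈ -0.44013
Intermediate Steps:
d = -1502585
G = 3096/5 (G = -532/(13 - 23) + 566 = -532/(-10) + 566 = -1/10*(-532) + 566 = 266/5 + 566 = 3096/5 ≈ 619.20)
E(C) = -473 + C (E(C) = C - 473 = -473 + C)
(E(-907) + d)/(3416450 + G) = ((-473 - 907) - 1502585)/(3416450 + 3096/5) = (-1380 - 1502585)/(17085346/5) = -1503965*5/17085346 = -7519825/17085346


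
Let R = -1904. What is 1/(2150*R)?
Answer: -1/4093600 ≈ -2.4428e-7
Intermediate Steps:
1/(2150*R) = 1/(2150*(-1904)) = 1/(-4093600) = -1/4093600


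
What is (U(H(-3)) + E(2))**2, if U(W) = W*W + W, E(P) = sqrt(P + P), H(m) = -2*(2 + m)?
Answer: 64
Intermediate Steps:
H(m) = -4 - 2*m
E(P) = sqrt(2)*sqrt(P) (E(P) = sqrt(2*P) = sqrt(2)*sqrt(P))
U(W) = W + W**2 (U(W) = W**2 + W = W + W**2)
(U(H(-3)) + E(2))**2 = ((-4 - 2*(-3))*(1 + (-4 - 2*(-3))) + sqrt(2)*sqrt(2))**2 = ((-4 + 6)*(1 + (-4 + 6)) + 2)**2 = (2*(1 + 2) + 2)**2 = (2*3 + 2)**2 = (6 + 2)**2 = 8**2 = 64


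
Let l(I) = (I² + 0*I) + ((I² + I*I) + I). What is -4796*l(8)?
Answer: -959200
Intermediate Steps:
l(I) = I + 3*I² (l(I) = (I² + 0) + ((I² + I²) + I) = I² + (2*I² + I) = I² + (I + 2*I²) = I + 3*I²)
-4796*l(8) = -38368*(1 + 3*8) = -38368*(1 + 24) = -38368*25 = -4796*200 = -959200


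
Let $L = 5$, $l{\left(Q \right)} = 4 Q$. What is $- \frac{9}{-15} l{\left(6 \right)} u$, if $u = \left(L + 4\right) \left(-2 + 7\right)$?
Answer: $648$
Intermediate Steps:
$u = 45$ ($u = \left(5 + 4\right) \left(-2 + 7\right) = 9 \cdot 5 = 45$)
$- \frac{9}{-15} l{\left(6 \right)} u = - \frac{9}{-15} \cdot 4 \cdot 6 \cdot 45 = \left(-9\right) \left(- \frac{1}{15}\right) 24 \cdot 45 = \frac{3}{5} \cdot 24 \cdot 45 = \frac{72}{5} \cdot 45 = 648$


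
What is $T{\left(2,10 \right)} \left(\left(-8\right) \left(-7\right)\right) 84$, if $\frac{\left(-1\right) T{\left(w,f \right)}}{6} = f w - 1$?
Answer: $-536256$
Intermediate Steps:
$T{\left(w,f \right)} = 6 - 6 f w$ ($T{\left(w,f \right)} = - 6 \left(f w - 1\right) = - 6 \left(-1 + f w\right) = 6 - 6 f w$)
$T{\left(2,10 \right)} \left(\left(-8\right) \left(-7\right)\right) 84 = \left(6 - 60 \cdot 2\right) \left(\left(-8\right) \left(-7\right)\right) 84 = \left(6 - 120\right) 56 \cdot 84 = \left(-114\right) 56 \cdot 84 = \left(-6384\right) 84 = -536256$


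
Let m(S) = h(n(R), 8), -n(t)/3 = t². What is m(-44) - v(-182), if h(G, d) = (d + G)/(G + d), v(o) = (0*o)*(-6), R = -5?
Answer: 1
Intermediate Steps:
n(t) = -3*t²
v(o) = 0 (v(o) = 0*(-6) = 0)
h(G, d) = 1 (h(G, d) = (G + d)/(G + d) = 1)
m(S) = 1
m(-44) - v(-182) = 1 - 1*0 = 1 + 0 = 1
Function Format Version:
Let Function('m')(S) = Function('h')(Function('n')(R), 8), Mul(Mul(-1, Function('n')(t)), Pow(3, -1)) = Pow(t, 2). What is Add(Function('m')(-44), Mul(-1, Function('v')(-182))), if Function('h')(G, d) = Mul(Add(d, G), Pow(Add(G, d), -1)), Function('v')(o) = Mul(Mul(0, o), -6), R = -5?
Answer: 1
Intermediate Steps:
Function('n')(t) = Mul(-3, Pow(t, 2))
Function('v')(o) = 0 (Function('v')(o) = Mul(0, -6) = 0)
Function('h')(G, d) = 1 (Function('h')(G, d) = Mul(Add(G, d), Pow(Add(G, d), -1)) = 1)
Function('m')(S) = 1
Add(Function('m')(-44), Mul(-1, Function('v')(-182))) = Add(1, Mul(-1, 0)) = Add(1, 0) = 1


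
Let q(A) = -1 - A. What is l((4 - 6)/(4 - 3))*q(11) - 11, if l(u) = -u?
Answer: -35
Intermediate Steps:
l((4 - 6)/(4 - 3))*q(11) - 11 = (-(4 - 6)/(4 - 3))*(-1 - 1*11) - 11 = (-(-2)/1)*(-1 - 11) - 11 = -(-2)*(-12) - 11 = -1*(-2)*(-12) - 11 = 2*(-12) - 11 = -24 - 11 = -35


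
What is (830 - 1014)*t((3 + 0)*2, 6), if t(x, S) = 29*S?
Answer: -32016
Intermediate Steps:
(830 - 1014)*t((3 + 0)*2, 6) = (830 - 1014)*(29*6) = -184*174 = -32016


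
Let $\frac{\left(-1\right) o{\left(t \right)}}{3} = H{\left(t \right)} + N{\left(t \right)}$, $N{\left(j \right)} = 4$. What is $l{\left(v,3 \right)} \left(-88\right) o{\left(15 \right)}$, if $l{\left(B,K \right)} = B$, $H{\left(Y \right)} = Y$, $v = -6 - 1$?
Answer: $-35112$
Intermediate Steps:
$v = -7$ ($v = -6 - 1 = -7$)
$o{\left(t \right)} = -12 - 3 t$ ($o{\left(t \right)} = - 3 \left(t + 4\right) = - 3 \left(4 + t\right) = -12 - 3 t$)
$l{\left(v,3 \right)} \left(-88\right) o{\left(15 \right)} = \left(-7\right) \left(-88\right) \left(-12 - 45\right) = 616 \left(-12 - 45\right) = 616 \left(-57\right) = -35112$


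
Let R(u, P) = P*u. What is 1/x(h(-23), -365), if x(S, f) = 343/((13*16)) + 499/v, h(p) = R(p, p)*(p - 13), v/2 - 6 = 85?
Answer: 1456/6393 ≈ 0.22775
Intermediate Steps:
v = 182 (v = 12 + 2*85 = 12 + 170 = 182)
h(p) = p²*(-13 + p) (h(p) = (p*p)*(p - 13) = p²*(-13 + p))
x(S, f) = 6393/1456 (x(S, f) = 343/((13*16)) + 499/182 = 343/208 + 499*(1/182) = 343*(1/208) + 499/182 = 343/208 + 499/182 = 6393/1456)
1/x(h(-23), -365) = 1/(6393/1456) = 1456/6393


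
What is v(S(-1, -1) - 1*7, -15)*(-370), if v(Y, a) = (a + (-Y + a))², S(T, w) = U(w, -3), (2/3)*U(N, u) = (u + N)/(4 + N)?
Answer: -163170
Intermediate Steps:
U(N, u) = 3*(N + u)/(2*(4 + N)) (U(N, u) = 3*((u + N)/(4 + N))/2 = 3*((N + u)/(4 + N))/2 = 3*(N + u)/(2*(4 + N)))
S(T, w) = 3*(-3 + w)/(2*(4 + w)) (S(T, w) = 3*(w - 3)/(2*(4 + w)) = 3*(-3 + w)/(2*(4 + w)))
v(Y, a) = (-Y + 2*a)² (v(Y, a) = (a + (a - Y))² = (-Y + 2*a)²)
v(S(-1, -1) - 1*7, -15)*(-370) = ((3*(-3 - 1)/(2*(4 - 1)) - 1*7) - 2*(-15))²*(-370) = (((3/2)*(-4)/3 - 7) + 30)²*(-370) = (((3/2)*(⅓)*(-4) - 7) + 30)²*(-370) = ((-2 - 7) + 30)²*(-370) = (-9 + 30)²*(-370) = 21²*(-370) = 441*(-370) = -163170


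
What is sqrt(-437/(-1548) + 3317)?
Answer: sqrt(220811579)/258 ≈ 57.596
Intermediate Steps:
sqrt(-437/(-1548) + 3317) = sqrt(-437*(-1/1548) + 3317) = sqrt(437/1548 + 3317) = sqrt(5135153/1548) = sqrt(220811579)/258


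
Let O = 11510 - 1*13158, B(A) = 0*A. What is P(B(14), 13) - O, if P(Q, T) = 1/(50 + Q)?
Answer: 82401/50 ≈ 1648.0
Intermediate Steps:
B(A) = 0
O = -1648 (O = 11510 - 13158 = -1648)
P(B(14), 13) - O = 1/(50 + 0) - 1*(-1648) = 1/50 + 1648 = 82401/50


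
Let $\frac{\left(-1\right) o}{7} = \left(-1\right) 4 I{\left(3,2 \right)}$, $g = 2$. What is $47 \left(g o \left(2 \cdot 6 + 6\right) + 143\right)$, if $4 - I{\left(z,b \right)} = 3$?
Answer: $54097$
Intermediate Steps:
$I{\left(z,b \right)} = 1$ ($I{\left(z,b \right)} = 4 - 3 = 1$)
$o = 28$ ($o = - 7 \left(-1\right) 4 \cdot 1 = - 7 \left(\left(-4\right) 1\right) = \left(-7\right) \left(-4\right) = 28$)
$47 \left(g o \left(2 \cdot 6 + 6\right) + 143\right) = 47 \left(2 \cdot 28 \left(2 \cdot 6 + 6\right) + 143\right) = 47 \left(56 \left(12 + 6\right) + 143\right) = 47 \left(56 \cdot 18 + 143\right) = 47 \left(1008 + 143\right) = 47 \cdot 1151 = 54097$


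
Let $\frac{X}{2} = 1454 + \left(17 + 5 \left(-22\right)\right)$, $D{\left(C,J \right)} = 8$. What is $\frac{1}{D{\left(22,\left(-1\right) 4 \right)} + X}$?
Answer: $\frac{1}{2730} \approx 0.0003663$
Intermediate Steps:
$X = 2722$ ($X = 2 \left(1454 + \left(17 + 5 \left(-22\right)\right)\right) = 2 \left(1454 + \left(17 - 110\right)\right) = 2 \left(1454 - 93\right) = 2 \cdot 1361 = 2722$)
$\frac{1}{D{\left(22,\left(-1\right) 4 \right)} + X} = \frac{1}{8 + 2722} = \frac{1}{2730}$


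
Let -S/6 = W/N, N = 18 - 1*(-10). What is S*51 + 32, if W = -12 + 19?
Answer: -89/2 ≈ -44.500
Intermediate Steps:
N = 28 (N = 18 + 10 = 28)
W = 7
S = -3/2 (S = -42/28 = -6*¼ = -3/2 ≈ -1.5000)
S*51 + 32 = -3/2*51 + 32 = -153/2 + 32 = -89/2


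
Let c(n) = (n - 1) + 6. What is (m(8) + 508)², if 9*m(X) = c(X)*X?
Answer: 21864976/81 ≈ 2.6994e+5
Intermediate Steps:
c(n) = 5 + n (c(n) = (-1 + n) + 6 = 5 + n)
m(X) = X*(5 + X)/9 (m(X) = ((5 + X)*X)/9 = (X*(5 + X))/9 = X*(5 + X)/9)
(m(8) + 508)² = ((⅑)*8*(5 + 8) + 508)² = ((⅑)*8*13 + 508)² = (104/9 + 508)² = (4676/9)² = 21864976/81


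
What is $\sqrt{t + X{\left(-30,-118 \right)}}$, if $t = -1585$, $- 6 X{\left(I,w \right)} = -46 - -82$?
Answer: $i \sqrt{1591} \approx 39.887 i$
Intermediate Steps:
$X{\left(I,w \right)} = -6$ ($X{\left(I,w \right)} = - \frac{-46 - -82}{6} = - \frac{-46 + 82}{6} = \left(- \frac{1}{6}\right) 36 = -6$)
$\sqrt{t + X{\left(-30,-118 \right)}} = \sqrt{-1585 - 6} = \sqrt{-1591} = i \sqrt{1591}$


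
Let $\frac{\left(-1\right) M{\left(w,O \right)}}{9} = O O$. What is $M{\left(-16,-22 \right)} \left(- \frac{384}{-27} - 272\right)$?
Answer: $1122880$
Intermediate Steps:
$M{\left(w,O \right)} = - 9 O^{2}$ ($M{\left(w,O \right)} = - 9 O O = - 9 O^{2}$)
$M{\left(-16,-22 \right)} \left(- \frac{384}{-27} - 272\right) = - 9 \left(-22\right)^{2} \left(- \frac{384}{-27} - 272\right) = \left(-9\right) 484 \left(\left(-384\right) \left(- \frac{1}{27}\right) - 272\right) = - 4356 \left(\frac{128}{9} - 272\right) = \left(-4356\right) \left(- \frac{2320}{9}\right) = 1122880$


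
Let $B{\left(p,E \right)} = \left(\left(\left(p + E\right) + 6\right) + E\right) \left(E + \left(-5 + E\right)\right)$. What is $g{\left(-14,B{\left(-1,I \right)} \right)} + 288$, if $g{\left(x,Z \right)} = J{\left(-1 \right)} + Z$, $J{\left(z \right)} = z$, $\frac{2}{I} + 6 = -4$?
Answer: $\frac{6554}{25} \approx 262.16$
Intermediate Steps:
$I = - \frac{1}{5}$ ($I = \frac{2}{-6 - 4} = \frac{2}{-10} = 2 \left(- \frac{1}{10}\right) = - \frac{1}{5} \approx -0.2$)
$B{\left(p,E \right)} = \left(-5 + 2 E\right) \left(6 + p + 2 E\right)$ ($B{\left(p,E \right)} = \left(\left(\left(E + p\right) + 6\right) + E\right) \left(-5 + 2 E\right) = \left(\left(6 + E + p\right) + E\right) \left(-5 + 2 E\right) = \left(6 + p + 2 E\right) \left(-5 + 2 E\right) = \left(-5 + 2 E\right) \left(6 + p + 2 E\right)$)
$g{\left(x,Z \right)} = -1 + Z$
$g{\left(-14,B{\left(-1,I \right)} \right)} + 288 = \left(-1 + \left(-30 - -5 + 2 \left(- \frac{1}{5}\right) + 4 \left(- \frac{1}{5}\right)^{2} + 2 \left(- \frac{1}{5}\right) \left(-1\right)\right)\right) + 288 = \left(-1 + \left(-30 + 5 - \frac{2}{5} + 4 \cdot \frac{1}{25} + \frac{2}{5}\right)\right) + 288 = \left(-1 + \left(-30 + 5 - \frac{2}{5} + \frac{4}{25} + \frac{2}{5}\right)\right) + 288 = \left(-1 - \frac{621}{25}\right) + 288 = - \frac{646}{25} + 288 = \frac{6554}{25}$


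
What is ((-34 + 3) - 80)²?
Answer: 12321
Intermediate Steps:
((-34 + 3) - 80)² = (-31 - 80)² = (-111)² = 12321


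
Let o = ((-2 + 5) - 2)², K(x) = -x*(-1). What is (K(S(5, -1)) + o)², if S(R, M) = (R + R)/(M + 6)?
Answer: 9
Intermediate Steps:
S(R, M) = 2*R/(6 + M) (S(R, M) = (2*R)/(6 + M) = 2*R/(6 + M))
K(x) = x
o = 1 (o = (3 - 2)² = 1² = 1)
(K(S(5, -1)) + o)² = (2*5/(6 - 1) + 1)² = (2*5/5 + 1)² = (2*5*(⅕) + 1)² = (2 + 1)² = 3² = 9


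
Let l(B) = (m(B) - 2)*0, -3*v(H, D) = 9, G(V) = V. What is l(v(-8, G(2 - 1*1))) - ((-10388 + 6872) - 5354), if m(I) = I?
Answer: 8870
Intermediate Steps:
v(H, D) = -3 (v(H, D) = -⅓*9 = -3)
l(B) = 0 (l(B) = (B - 2)*0 = (-2 + B)*0 = 0)
l(v(-8, G(2 - 1*1))) - ((-10388 + 6872) - 5354) = 0 - ((-10388 + 6872) - 5354) = 0 - (-3516 - 5354) = 0 - 1*(-8870) = 0 + 8870 = 8870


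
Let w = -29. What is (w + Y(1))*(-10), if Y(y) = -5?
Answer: 340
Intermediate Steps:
(w + Y(1))*(-10) = (-29 - 5)*(-10) = -34*(-10) = 340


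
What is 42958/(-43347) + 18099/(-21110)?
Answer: -1691380733/915055170 ≈ -1.8484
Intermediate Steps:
42958/(-43347) + 18099/(-21110) = 42958*(-1/43347) + 18099*(-1/21110) = -42958/43347 - 18099/21110 = -1691380733/915055170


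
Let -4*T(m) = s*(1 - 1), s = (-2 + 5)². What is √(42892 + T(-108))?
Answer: 2*√10723 ≈ 207.10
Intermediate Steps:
s = 9 (s = 3² = 9)
T(m) = 0 (T(m) = -9*(1 - 1)/4 = -9*0/4 = -¼*0 = 0)
√(42892 + T(-108)) = √(42892 + 0) = √42892 = 2*√10723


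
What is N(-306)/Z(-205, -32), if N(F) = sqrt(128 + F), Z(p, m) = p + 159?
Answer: -I*sqrt(178)/46 ≈ -0.29004*I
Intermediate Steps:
Z(p, m) = 159 + p
N(-306)/Z(-205, -32) = sqrt(128 - 306)/(159 - 205) = sqrt(-178)/(-46) = (I*sqrt(178))*(-1/46) = -I*sqrt(178)/46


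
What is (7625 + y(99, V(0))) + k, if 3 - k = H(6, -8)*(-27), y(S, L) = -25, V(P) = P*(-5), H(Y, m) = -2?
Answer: 7549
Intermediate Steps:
V(P) = -5*P
k = -51 (k = 3 - (-2)*(-27) = 3 - 1*54 = 3 - 54 = -51)
(7625 + y(99, V(0))) + k = (7625 - 25) - 51 = 7600 - 51 = 7549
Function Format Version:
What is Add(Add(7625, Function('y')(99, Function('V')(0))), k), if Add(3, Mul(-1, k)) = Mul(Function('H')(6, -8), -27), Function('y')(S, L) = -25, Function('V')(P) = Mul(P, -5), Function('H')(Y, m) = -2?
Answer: 7549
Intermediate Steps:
Function('V')(P) = Mul(-5, P)
k = -51 (k = Add(3, Mul(-1, Mul(-2, -27))) = Add(3, Mul(-1, 54)) = Add(3, -54) = -51)
Add(Add(7625, Function('y')(99, Function('V')(0))), k) = Add(Add(7625, -25), -51) = Add(7600, -51) = 7549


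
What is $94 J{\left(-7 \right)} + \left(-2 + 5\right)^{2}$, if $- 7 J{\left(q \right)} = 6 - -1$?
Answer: $-85$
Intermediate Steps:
$J{\left(q \right)} = -1$ ($J{\left(q \right)} = - \frac{6 - -1}{7} = - \frac{6 + 1}{7} = \left(- \frac{1}{7}\right) 7 = -1$)
$94 J{\left(-7 \right)} + \left(-2 + 5\right)^{2} = 94 \left(-1\right) + \left(-2 + 5\right)^{2} = -94 + 3^{2} = -94 + 9 = -85$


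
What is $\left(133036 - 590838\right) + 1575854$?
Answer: $1118052$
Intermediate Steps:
$\left(133036 - 590838\right) + 1575854 = -457802 + 1575854 = 1118052$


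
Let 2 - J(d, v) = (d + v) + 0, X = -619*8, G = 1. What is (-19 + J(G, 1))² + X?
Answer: -4591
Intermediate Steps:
X = -4952
J(d, v) = 2 - d - v (J(d, v) = 2 - ((d + v) + 0) = 2 - (d + v) = 2 + (-d - v) = 2 - d - v)
(-19 + J(G, 1))² + X = (-19 + (2 - 1*1 - 1*1))² - 4952 = (-19 + (2 - 1 - 1))² - 4952 = (-19 + 0)² - 4952 = (-19)² - 4952 = 361 - 4952 = -4591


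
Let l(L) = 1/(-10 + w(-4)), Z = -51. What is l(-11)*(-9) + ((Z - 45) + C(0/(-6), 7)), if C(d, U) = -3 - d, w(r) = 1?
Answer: -98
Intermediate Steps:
l(L) = -⅑ (l(L) = 1/(-10 + 1) = 1/(-9) = -⅑)
l(-11)*(-9) + ((Z - 45) + C(0/(-6), 7)) = -⅑*(-9) + ((-51 - 45) + (-3 - 0/(-6))) = 1 + (-96 + (-3 - 0*(-1)/6)) = 1 + (-96 + (-3 - 1*0)) = 1 + (-96 + (-3 + 0)) = 1 + (-96 - 3) = 1 - 99 = -98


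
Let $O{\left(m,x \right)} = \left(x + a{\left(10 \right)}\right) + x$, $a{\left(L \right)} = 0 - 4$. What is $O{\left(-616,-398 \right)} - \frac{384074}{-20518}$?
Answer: $- \frac{8015163}{10259} \approx -781.28$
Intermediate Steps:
$a{\left(L \right)} = -4$ ($a{\left(L \right)} = 0 - 4 = -4$)
$O{\left(m,x \right)} = -4 + 2 x$ ($O{\left(m,x \right)} = \left(x - 4\right) + x = \left(-4 + x\right) + x = -4 + 2 x$)
$O{\left(-616,-398 \right)} - \frac{384074}{-20518} = \left(-4 + 2 \left(-398\right)\right) - \frac{384074}{-20518} = \left(-4 - 796\right) - - \frac{192037}{10259} = -800 + \frac{192037}{10259} = - \frac{8015163}{10259}$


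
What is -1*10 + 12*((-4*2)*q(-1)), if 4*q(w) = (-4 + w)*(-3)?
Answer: -370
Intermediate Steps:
q(w) = 3 - 3*w/4 (q(w) = ((-4 + w)*(-3))/4 = (12 - 3*w)/4 = 3 - 3*w/4)
-1*10 + 12*((-4*2)*q(-1)) = -1*10 + 12*((-4*2)*(3 - ¾*(-1))) = -10 + 12*(-8*(3 + ¾)) = -10 + 12*(-8*15/4) = -10 + 12*(-30) = -10 - 360 = -370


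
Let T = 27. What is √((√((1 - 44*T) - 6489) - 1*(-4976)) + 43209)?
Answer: √(48185 + 2*I*√1919) ≈ 219.51 + 0.2*I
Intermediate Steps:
√((√((1 - 44*T) - 6489) - 1*(-4976)) + 43209) = √((√((1 - 44*27) - 6489) - 1*(-4976)) + 43209) = √((√((1 - 1188) - 6489) + 4976) + 43209) = √((√(-1187 - 6489) + 4976) + 43209) = √((√(-7676) + 4976) + 43209) = √((2*I*√1919 + 4976) + 43209) = √((4976 + 2*I*√1919) + 43209) = √(48185 + 2*I*√1919)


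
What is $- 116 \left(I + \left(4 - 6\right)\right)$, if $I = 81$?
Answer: $-9164$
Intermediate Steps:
$- 116 \left(I + \left(4 - 6\right)\right) = - 116 \left(81 + \left(4 - 6\right)\right) = - 116 \left(81 - 2\right) = \left(-116\right) 79 = -9164$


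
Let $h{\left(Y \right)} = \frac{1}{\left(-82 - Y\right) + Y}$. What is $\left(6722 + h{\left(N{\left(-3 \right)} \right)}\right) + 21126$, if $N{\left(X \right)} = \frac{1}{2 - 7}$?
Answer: $\frac{2283535}{82} \approx 27848.0$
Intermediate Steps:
$N{\left(X \right)} = - \frac{1}{5}$ ($N{\left(X \right)} = \frac{1}{-5} = - \frac{1}{5}$)
$h{\left(Y \right)} = - \frac{1}{82}$ ($h{\left(Y \right)} = \frac{1}{-82} = - \frac{1}{82}$)
$\left(6722 + h{\left(N{\left(-3 \right)} \right)}\right) + 21126 = \left(6722 - \frac{1}{82}\right) + 21126 = \frac{551203}{82} + 21126 = \frac{2283535}{82}$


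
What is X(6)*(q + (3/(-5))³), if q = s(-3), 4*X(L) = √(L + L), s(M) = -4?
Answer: -527*√3/250 ≈ -3.6512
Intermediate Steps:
X(L) = √2*√L/4 (X(L) = √(L + L)/4 = √(2*L)/4 = (√2*√L)/4 = √2*√L/4)
q = -4
X(6)*(q + (3/(-5))³) = (√2*√6/4)*(-4 + (3/(-5))³) = (√3/2)*(-4 + (3*(-⅕))³) = (√3/2)*(-4 + (-⅗)³) = (√3/2)*(-4 - 27/125) = (√3/2)*(-527/125) = -527*√3/250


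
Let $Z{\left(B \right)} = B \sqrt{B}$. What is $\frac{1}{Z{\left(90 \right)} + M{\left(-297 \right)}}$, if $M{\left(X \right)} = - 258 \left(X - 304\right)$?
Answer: $\frac{25843}{4007042394} - \frac{15 \sqrt{10}}{1335680798} \approx 6.4139 \cdot 10^{-6}$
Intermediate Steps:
$Z{\left(B \right)} = B^{\frac{3}{2}}$
$M{\left(X \right)} = 78432 - 258 X$ ($M{\left(X \right)} = - 258 \left(-304 + X\right) = 78432 - 258 X$)
$\frac{1}{Z{\left(90 \right)} + M{\left(-297 \right)}} = \frac{1}{90^{\frac{3}{2}} + \left(78432 - -76626\right)} = \frac{1}{270 \sqrt{10} + \left(78432 + 76626\right)} = \frac{1}{270 \sqrt{10} + 155058} = \frac{1}{155058 + 270 \sqrt{10}}$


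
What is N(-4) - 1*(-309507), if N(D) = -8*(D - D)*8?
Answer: 309507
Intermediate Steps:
N(D) = 0 (N(D) = -8*0*8 = 0*8 = 0)
N(-4) - 1*(-309507) = 0 - 1*(-309507) = 0 + 309507 = 309507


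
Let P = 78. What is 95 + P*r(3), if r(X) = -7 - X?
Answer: -685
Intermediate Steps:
95 + P*r(3) = 95 + 78*(-7 - 1*3) = 95 + 78*(-7 - 3) = 95 + 78*(-10) = 95 - 780 = -685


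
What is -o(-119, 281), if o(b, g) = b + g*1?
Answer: -162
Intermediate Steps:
o(b, g) = b + g
-o(-119, 281) = -(-119 + 281) = -1*162 = -162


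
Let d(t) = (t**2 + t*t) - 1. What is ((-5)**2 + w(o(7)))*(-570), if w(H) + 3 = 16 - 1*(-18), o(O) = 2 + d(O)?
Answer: -31920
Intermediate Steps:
d(t) = -1 + 2*t**2 (d(t) = (t**2 + t**2) - 1 = 2*t**2 - 1 = -1 + 2*t**2)
o(O) = 1 + 2*O**2 (o(O) = 2 + (-1 + 2*O**2) = 1 + 2*O**2)
w(H) = 31 (w(H) = -3 + (16 - 1*(-18)) = -3 + (16 + 18) = -3 + 34 = 31)
((-5)**2 + w(o(7)))*(-570) = ((-5)**2 + 31)*(-570) = (25 + 31)*(-570) = 56*(-570) = -31920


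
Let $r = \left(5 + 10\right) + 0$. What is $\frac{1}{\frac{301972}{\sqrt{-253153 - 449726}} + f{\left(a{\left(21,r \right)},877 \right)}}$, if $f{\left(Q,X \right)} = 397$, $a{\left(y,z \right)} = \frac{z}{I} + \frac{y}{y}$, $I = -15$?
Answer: $\frac{279042963}{201967145095} + \frac{301972 i \sqrt{702879}}{201967145095} \approx 0.0013816 + 0.0012535 i$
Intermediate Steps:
$r = 15$ ($r = 15 + 0 = 15$)
$a{\left(y,z \right)} = 1 - \frac{z}{15}$ ($a{\left(y,z \right)} = \frac{z}{-15} + \frac{y}{y} = z \left(- \frac{1}{15}\right) + 1 = - \frac{z}{15} + 1 = 1 - \frac{z}{15}$)
$\frac{1}{\frac{301972}{\sqrt{-253153 - 449726}} + f{\left(a{\left(21,r \right)},877 \right)}} = \frac{1}{\frac{301972}{\sqrt{-253153 - 449726}} + 397} = \frac{1}{\frac{301972}{\sqrt{-702879}} + 397} = \frac{1}{\frac{301972}{i \sqrt{702879}} + 397} = \frac{1}{301972 \left(- \frac{i \sqrt{702879}}{702879}\right) + 397} = \frac{1}{- \frac{301972 i \sqrt{702879}}{702879} + 397} = \frac{1}{397 - \frac{301972 i \sqrt{702879}}{702879}}$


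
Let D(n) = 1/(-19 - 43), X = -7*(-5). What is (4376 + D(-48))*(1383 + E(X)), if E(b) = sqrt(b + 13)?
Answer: 375223113/62 + 542622*sqrt(3)/31 ≈ 6.0823e+6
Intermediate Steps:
X = 35
E(b) = sqrt(13 + b)
D(n) = -1/62 (D(n) = 1/(-62) = -1/62)
(4376 + D(-48))*(1383 + E(X)) = (4376 - 1/62)*(1383 + sqrt(13 + 35)) = 271311*(1383 + sqrt(48))/62 = 271311*(1383 + 4*sqrt(3))/62 = 375223113/62 + 542622*sqrt(3)/31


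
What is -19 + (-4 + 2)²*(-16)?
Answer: -83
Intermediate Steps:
-19 + (-4 + 2)²*(-16) = -19 + (-2)²*(-16) = -19 + 4*(-16) = -19 - 64 = -83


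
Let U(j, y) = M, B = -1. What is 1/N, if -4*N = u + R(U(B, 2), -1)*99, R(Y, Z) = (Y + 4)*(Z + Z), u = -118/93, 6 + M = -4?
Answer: -186/55183 ≈ -0.0033706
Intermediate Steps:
M = -10 (M = -6 - 4 = -10)
U(j, y) = -10
u = -118/93 (u = -118*1/93 = -118/93 ≈ -1.2688)
R(Y, Z) = 2*Z*(4 + Y) (R(Y, Z) = (4 + Y)*(2*Z) = 2*Z*(4 + Y))
N = -55183/186 (N = -(-118/93 + (2*(-1)*(4 - 10))*99)/4 = -(-118/93 + (2*(-1)*(-6))*99)/4 = -(-118/93 + 12*99)/4 = -(-118/93 + 1188)/4 = -¼*110366/93 = -55183/186 ≈ -296.68)
1/N = 1/(-55183/186) = -186/55183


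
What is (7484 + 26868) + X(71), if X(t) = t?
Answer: 34423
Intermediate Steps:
(7484 + 26868) + X(71) = (7484 + 26868) + 71 = 34352 + 71 = 34423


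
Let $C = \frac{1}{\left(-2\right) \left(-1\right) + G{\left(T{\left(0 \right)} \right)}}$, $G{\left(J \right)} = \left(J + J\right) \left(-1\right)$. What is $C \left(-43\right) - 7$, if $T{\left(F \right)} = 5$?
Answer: $- \frac{13}{8} \approx -1.625$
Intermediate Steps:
$G{\left(J \right)} = - 2 J$ ($G{\left(J \right)} = 2 J \left(-1\right) = - 2 J$)
$C = - \frac{1}{8}$ ($C = \frac{1}{\left(-2\right) \left(-1\right) - 10} = \frac{1}{2 - 10} = \frac{1}{-8} = - \frac{1}{8} \approx -0.125$)
$C \left(-43\right) - 7 = \left(- \frac{1}{8}\right) \left(-43\right) - 7 = \frac{43}{8} - 7 = - \frac{13}{8}$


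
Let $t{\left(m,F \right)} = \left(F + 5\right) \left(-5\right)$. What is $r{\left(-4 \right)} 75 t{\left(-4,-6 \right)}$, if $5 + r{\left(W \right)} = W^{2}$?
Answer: $4125$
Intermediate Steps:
$t{\left(m,F \right)} = -25 - 5 F$ ($t{\left(m,F \right)} = \left(5 + F\right) \left(-5\right) = -25 - 5 F$)
$r{\left(W \right)} = -5 + W^{2}$
$r{\left(-4 \right)} 75 t{\left(-4,-6 \right)} = \left(-5 + \left(-4\right)^{2}\right) 75 \left(-25 - -30\right) = \left(-5 + 16\right) 75 \left(-25 + 30\right) = 11 \cdot 75 \cdot 5 = 825 \cdot 5 = 4125$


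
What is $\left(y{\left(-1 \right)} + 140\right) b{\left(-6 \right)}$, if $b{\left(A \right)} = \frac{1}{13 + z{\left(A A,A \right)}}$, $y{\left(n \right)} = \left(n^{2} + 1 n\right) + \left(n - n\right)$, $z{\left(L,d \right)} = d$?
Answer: $20$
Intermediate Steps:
$y{\left(n \right)} = n + n^{2}$ ($y{\left(n \right)} = \left(n^{2} + n\right) + 0 = \left(n + n^{2}\right) + 0 = n + n^{2}$)
$b{\left(A \right)} = \frac{1}{13 + A}$
$\left(y{\left(-1 \right)} + 140\right) b{\left(-6 \right)} = \frac{- (1 - 1) + 140}{13 - 6} = \frac{\left(-1\right) 0 + 140}{7} = \left(0 + 140\right) \frac{1}{7} = 140 \cdot \frac{1}{7} = 20$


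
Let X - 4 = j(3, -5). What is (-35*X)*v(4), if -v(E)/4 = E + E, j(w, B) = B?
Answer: -1120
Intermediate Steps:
X = -1 (X = 4 - 5 = -1)
v(E) = -8*E (v(E) = -4*(E + E) = -8*E)
(-35*X)*v(4) = (-35*(-1))*(-8*4) = 35*(-32) = -1120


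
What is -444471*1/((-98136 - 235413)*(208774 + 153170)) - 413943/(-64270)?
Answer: 8328955952126263/1293177304730520 ≈ 6.4407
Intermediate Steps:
-444471*1/((-98136 - 235413)*(208774 + 153170)) - 413943/(-64270) = -444471/((-333549*361944)) - 413943*(-1/64270) = -444471/(-120726059256) + 413943/64270 = -444471*(-1/120726059256) + 413943/64270 = 148157/40242019752 + 413943/64270 = 8328955952126263/1293177304730520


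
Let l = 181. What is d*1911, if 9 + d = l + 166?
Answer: 645918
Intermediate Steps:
d = 338 (d = -9 + (181 + 166) = -9 + 347 = 338)
d*1911 = 338*1911 = 645918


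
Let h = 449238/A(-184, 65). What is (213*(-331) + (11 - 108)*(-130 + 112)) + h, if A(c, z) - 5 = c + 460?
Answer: -18871479/281 ≈ -67158.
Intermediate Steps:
A(c, z) = 465 + c (A(c, z) = 5 + (c + 460) = 5 + (460 + c) = 465 + c)
h = 449238/281 (h = 449238/(465 - 184) = 449238/281 ≈ 1598.7)
(213*(-331) + (11 - 108)*(-130 + 112)) + h = (213*(-331) + (11 - 108)*(-130 + 112)) + 449238/281 = (-70503 - 97*(-18)) + 449238/281 = (-70503 + 1746) + 449238/281 = -68757 + 449238/281 = -18871479/281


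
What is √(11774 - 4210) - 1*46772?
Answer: -46772 + 2*√1891 ≈ -46685.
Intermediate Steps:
√(11774 - 4210) - 1*46772 = √7564 - 46772 = 2*√1891 - 46772 = -46772 + 2*√1891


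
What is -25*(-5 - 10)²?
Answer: -5625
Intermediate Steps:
-25*(-5 - 10)² = -25*(-15)² = -25*225 = -5625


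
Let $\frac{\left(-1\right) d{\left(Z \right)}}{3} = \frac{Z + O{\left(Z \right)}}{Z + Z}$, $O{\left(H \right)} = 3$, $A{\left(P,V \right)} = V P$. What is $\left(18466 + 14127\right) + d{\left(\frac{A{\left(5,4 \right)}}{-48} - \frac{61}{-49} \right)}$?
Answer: $\frac{31738829}{974} \approx 32586.0$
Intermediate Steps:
$A{\left(P,V \right)} = P V$
$d{\left(Z \right)} = - \frac{3 \left(3 + Z\right)}{2 Z}$ ($d{\left(Z \right)} = - 3 \frac{Z + 3}{Z + Z} = - 3 \frac{3 + Z}{2 Z} = - \frac{3 \left(3 + Z\right)}{2 Z}$)
$\left(18466 + 14127\right) + d{\left(\frac{A{\left(5,4 \right)}}{-48} - \frac{61}{-49} \right)} = \left(18466 + 14127\right) + \frac{3 \left(-3 - \left(\frac{5 \cdot 4}{-48} - \frac{61}{-49}\right)\right)}{2 \left(\frac{5 \cdot 4}{-48} - \frac{61}{-49}\right)} = 32593 + \frac{3 \left(-3 - \left(20 \left(- \frac{1}{48}\right) - - \frac{61}{49}\right)\right)}{2 \left(20 \left(- \frac{1}{48}\right) - - \frac{61}{49}\right)} = 32593 + \frac{3 \left(-3 - \left(- \frac{5}{12} + \frac{61}{49}\right)\right)}{2 \left(- \frac{5}{12} + \frac{61}{49}\right)} = 32593 + \frac{3 \left(-3 - \frac{487}{588}\right)}{2 \cdot \frac{487}{588}} = 32593 + \frac{3}{2} \cdot \frac{588}{487} \left(-3 - \frac{487}{588}\right) = 32593 + \frac{3}{2} \cdot \frac{588}{487} \left(- \frac{2251}{588}\right) = 32593 - \frac{6753}{974} = \frac{31738829}{974}$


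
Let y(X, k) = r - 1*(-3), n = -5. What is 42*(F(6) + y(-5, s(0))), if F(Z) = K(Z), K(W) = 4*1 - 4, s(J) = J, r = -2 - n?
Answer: 252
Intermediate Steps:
r = 3 (r = -2 - 1*(-5) = -2 + 5 = 3)
y(X, k) = 6 (y(X, k) = 3 - 1*(-3) = 3 + 3 = 6)
K(W) = 0 (K(W) = 4 - 4 = 0)
F(Z) = 0
42*(F(6) + y(-5, s(0))) = 42*(0 + 6) = 42*6 = 252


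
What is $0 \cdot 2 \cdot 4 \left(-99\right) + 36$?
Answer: $36$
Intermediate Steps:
$0 \cdot 2 \cdot 4 \left(-99\right) + 36 = 0 \cdot 4 \left(-99\right) + 36 = 0 \left(-99\right) + 36 = 0 + 36 = 36$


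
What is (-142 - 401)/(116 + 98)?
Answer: -543/214 ≈ -2.5374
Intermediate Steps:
(-142 - 401)/(116 + 98) = -543/214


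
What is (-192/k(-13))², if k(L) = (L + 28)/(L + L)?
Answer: 2768896/25 ≈ 1.1076e+5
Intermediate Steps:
k(L) = (28 + L)/(2*L) (k(L) = (28 + L)/((2*L)) = (28 + L)*(1/(2*L)) = (28 + L)/(2*L))
(-192/k(-13))² = (-192*(-26/(28 - 13)))² = (-192/((½)*(-1/13)*15))² = (-192/(-15/26))² = (-192*(-26/15))² = (1664/5)² = 2768896/25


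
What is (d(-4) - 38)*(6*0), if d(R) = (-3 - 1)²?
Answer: 0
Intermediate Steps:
d(R) = 16 (d(R) = (-4)² = 16)
(d(-4) - 38)*(6*0) = (16 - 38)*(6*0) = -22*0 = 0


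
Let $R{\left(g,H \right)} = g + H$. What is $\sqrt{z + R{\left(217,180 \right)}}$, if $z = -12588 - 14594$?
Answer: $i \sqrt{26785} \approx 163.66 i$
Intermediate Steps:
$z = -27182$
$R{\left(g,H \right)} = H + g$
$\sqrt{z + R{\left(217,180 \right)}} = \sqrt{-27182 + \left(180 + 217\right)} = \sqrt{-27182 + 397} = \sqrt{-26785} = i \sqrt{26785}$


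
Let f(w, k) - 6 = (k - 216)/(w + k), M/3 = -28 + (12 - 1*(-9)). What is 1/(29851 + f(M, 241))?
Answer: 44/1313713 ≈ 3.3493e-5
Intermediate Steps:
M = -21 (M = 3*(-28 + (12 - 1*(-9))) = 3*(-28 + (12 + 9)) = 3*(-28 + 21) = 3*(-7) = -21)
f(w, k) = 6 + (-216 + k)/(k + w) (f(w, k) = 6 + (k - 216)/(w + k) = 6 + (-216 + k)/(k + w))
1/(29851 + f(M, 241)) = 1/(29851 + (-216 + 6*(-21) + 7*241)/(241 - 21)) = 1/(29851 + (-216 - 126 + 1687)/220) = 1/(29851 + (1/220)*1345) = 1/(29851 + 269/44) = 1/(1313713/44) = 44/1313713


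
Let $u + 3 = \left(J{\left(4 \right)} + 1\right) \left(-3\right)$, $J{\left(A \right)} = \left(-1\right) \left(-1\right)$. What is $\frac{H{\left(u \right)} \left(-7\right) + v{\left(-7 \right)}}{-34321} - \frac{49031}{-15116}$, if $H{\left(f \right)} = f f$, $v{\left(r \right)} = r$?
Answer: $\frac{241638505}{74113748} \approx 3.2604$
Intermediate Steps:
$J{\left(A \right)} = 1$
$u = -9$ ($u = -3 + \left(1 + 1\right) \left(-3\right) = -3 + 2 \left(-3\right) = -3 - 6 = -9$)
$H{\left(f \right)} = f^{2}$
$\frac{H{\left(u \right)} \left(-7\right) + v{\left(-7 \right)}}{-34321} - \frac{49031}{-15116} = \frac{\left(-9\right)^{2} \left(-7\right) - 7}{-34321} - \frac{49031}{-15116} = \left(81 \left(-7\right) - 7\right) \left(- \frac{1}{34321}\right) - - \frac{49031}{15116} = \left(-567 - 7\right) \left(- \frac{1}{34321}\right) + \frac{49031}{15116} = \left(-574\right) \left(- \frac{1}{34321}\right) + \frac{49031}{15116} = \frac{82}{4903} + \frac{49031}{15116} = \frac{241638505}{74113748}$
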